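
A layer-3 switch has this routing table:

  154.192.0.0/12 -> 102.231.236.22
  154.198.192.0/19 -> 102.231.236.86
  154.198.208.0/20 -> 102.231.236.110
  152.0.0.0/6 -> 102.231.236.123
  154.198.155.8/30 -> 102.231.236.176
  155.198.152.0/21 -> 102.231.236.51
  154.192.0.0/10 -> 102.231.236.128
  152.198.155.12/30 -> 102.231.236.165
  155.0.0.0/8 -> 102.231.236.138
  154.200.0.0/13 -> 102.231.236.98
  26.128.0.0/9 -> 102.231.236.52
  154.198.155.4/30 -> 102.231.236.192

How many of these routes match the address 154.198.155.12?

3

Prefixes containing 154.198.155.12:
  152.0.0.0/6 (152.0.0.0 - 155.255.255.255)
  154.192.0.0/10 (154.192.0.0 - 154.255.255.255)
  154.192.0.0/12 (154.192.0.0 - 154.207.255.255)
Total matching entries: 3.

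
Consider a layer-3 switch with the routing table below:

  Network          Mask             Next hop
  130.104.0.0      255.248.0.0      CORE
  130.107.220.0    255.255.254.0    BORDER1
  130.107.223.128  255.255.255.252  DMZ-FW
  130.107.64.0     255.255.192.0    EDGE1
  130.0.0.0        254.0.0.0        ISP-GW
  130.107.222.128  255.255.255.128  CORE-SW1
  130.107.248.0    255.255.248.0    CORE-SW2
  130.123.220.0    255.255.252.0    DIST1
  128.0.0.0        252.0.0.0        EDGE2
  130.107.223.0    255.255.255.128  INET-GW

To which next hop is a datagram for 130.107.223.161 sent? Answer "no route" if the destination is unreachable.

CORE

Routes whose prefix contains 130.107.223.161:
  128.0.0.0/6 (128.0.0.0 - 131.255.255.255) -> EDGE2
  130.0.0.0/7 (130.0.0.0 - 131.255.255.255) -> ISP-GW
  130.104.0.0/13 (130.104.0.0 - 130.111.255.255) -> CORE
More-specific entries that do NOT match:
  130.107.223.128/30 (130.107.223.128 - 130.107.223.131) does not contain 130.107.223.161
  130.107.222.128/25 (130.107.222.128 - 130.107.222.255) does not contain 130.107.223.161
  130.107.223.0/25 (130.107.223.0 - 130.107.223.127) does not contain 130.107.223.161
  130.107.220.0/23 (130.107.220.0 - 130.107.221.255) does not contain 130.107.223.161
  130.123.220.0/22 (130.123.220.0 - 130.123.223.255) does not contain 130.107.223.161
  130.107.248.0/21 (130.107.248.0 - 130.107.255.255) does not contain 130.107.223.161
  130.107.64.0/18 (130.107.64.0 - 130.107.127.255) does not contain 130.107.223.161
Longest matching prefix is /13 -> next hop CORE.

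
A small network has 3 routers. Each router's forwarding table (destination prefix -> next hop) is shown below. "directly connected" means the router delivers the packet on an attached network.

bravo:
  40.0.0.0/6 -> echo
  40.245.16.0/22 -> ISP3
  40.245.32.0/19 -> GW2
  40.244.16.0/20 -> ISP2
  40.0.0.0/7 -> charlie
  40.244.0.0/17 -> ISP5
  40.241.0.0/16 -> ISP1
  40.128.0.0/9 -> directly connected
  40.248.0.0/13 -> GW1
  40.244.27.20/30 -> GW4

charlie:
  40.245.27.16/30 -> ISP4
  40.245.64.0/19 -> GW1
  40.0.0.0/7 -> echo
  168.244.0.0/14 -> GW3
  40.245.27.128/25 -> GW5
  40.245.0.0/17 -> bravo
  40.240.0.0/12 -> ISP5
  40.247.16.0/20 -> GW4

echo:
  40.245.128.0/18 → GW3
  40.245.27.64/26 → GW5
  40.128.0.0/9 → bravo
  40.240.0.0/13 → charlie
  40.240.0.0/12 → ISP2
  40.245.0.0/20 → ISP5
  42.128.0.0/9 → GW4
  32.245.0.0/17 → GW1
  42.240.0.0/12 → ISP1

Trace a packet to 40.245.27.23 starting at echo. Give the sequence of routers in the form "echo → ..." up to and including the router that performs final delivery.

At echo: longest match for 40.245.27.23 is 40.240.0.0/13 -> charlie
At charlie: longest match for 40.245.27.23 is 40.245.0.0/17 -> bravo
At bravo: longest match for 40.245.27.23 is 40.128.0.0/9 -> directly connected

echo → charlie → bravo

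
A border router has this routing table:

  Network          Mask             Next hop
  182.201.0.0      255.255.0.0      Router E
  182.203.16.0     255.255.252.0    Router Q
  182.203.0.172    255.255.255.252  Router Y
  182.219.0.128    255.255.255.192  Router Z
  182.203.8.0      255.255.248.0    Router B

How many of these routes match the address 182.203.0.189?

0

No listed prefix contains 182.203.0.189.
Total matching entries: 0.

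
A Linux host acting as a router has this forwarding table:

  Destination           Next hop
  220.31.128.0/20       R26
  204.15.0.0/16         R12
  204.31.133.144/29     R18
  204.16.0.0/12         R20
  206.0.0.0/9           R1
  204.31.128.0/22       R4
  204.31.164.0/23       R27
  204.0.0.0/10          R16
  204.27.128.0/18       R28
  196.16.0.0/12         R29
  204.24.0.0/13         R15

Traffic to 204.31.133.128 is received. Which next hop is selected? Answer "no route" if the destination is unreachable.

R15

Routes whose prefix contains 204.31.133.128:
  204.0.0.0/10 (204.0.0.0 - 204.63.255.255) -> R16
  204.16.0.0/12 (204.16.0.0 - 204.31.255.255) -> R20
  204.24.0.0/13 (204.24.0.0 - 204.31.255.255) -> R15
More-specific entries that do NOT match:
  204.31.133.144/29 (204.31.133.144 - 204.31.133.151) does not contain 204.31.133.128
  204.31.164.0/23 (204.31.164.0 - 204.31.165.255) does not contain 204.31.133.128
  204.31.128.0/22 (204.31.128.0 - 204.31.131.255) does not contain 204.31.133.128
  220.31.128.0/20 (220.31.128.0 - 220.31.143.255) does not contain 204.31.133.128
  204.27.128.0/18 (204.27.128.0 - 204.27.191.255) does not contain 204.31.133.128
  204.15.0.0/16 (204.15.0.0 - 204.15.255.255) does not contain 204.31.133.128
Longest matching prefix is /13 -> next hop R15.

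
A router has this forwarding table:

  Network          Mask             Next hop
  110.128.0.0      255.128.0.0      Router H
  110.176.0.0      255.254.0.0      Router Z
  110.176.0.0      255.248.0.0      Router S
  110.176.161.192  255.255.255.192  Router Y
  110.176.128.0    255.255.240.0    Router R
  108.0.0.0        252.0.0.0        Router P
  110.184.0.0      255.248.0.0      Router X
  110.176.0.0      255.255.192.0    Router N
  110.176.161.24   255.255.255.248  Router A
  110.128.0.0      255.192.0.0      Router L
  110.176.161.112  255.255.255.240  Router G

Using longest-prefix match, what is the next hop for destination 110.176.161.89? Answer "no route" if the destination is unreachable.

Routes whose prefix contains 110.176.161.89:
  108.0.0.0/6 (108.0.0.0 - 111.255.255.255) -> Router P
  110.128.0.0/9 (110.128.0.0 - 110.255.255.255) -> Router H
  110.128.0.0/10 (110.128.0.0 - 110.191.255.255) -> Router L
  110.176.0.0/13 (110.176.0.0 - 110.183.255.255) -> Router S
  110.176.0.0/15 (110.176.0.0 - 110.177.255.255) -> Router Z
More-specific entries that do NOT match:
  110.176.161.24/29 (110.176.161.24 - 110.176.161.31) does not contain 110.176.161.89
  110.176.161.112/28 (110.176.161.112 - 110.176.161.127) does not contain 110.176.161.89
  110.176.161.192/26 (110.176.161.192 - 110.176.161.255) does not contain 110.176.161.89
  110.176.128.0/20 (110.176.128.0 - 110.176.143.255) does not contain 110.176.161.89
  110.176.0.0/18 (110.176.0.0 - 110.176.63.255) does not contain 110.176.161.89
Longest matching prefix is /15 -> next hop Router Z.

Router Z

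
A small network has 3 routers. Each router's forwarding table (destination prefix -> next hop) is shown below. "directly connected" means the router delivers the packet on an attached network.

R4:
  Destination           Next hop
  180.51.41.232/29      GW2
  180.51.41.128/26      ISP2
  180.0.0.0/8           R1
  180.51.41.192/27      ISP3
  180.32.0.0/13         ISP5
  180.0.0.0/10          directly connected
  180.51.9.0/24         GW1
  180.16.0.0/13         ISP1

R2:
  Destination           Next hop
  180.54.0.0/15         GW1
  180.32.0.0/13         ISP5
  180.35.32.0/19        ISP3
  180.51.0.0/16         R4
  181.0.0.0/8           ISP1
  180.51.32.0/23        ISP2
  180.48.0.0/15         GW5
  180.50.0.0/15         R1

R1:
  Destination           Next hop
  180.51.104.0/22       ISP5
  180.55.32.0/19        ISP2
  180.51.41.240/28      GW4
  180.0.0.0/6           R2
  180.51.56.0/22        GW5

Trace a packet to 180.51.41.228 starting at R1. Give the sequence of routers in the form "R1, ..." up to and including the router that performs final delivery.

At R1: longest match for 180.51.41.228 is 180.0.0.0/6 -> R2
At R2: longest match for 180.51.41.228 is 180.51.0.0/16 -> R4
At R4: longest match for 180.51.41.228 is 180.0.0.0/10 -> directly connected

R1, R2, R4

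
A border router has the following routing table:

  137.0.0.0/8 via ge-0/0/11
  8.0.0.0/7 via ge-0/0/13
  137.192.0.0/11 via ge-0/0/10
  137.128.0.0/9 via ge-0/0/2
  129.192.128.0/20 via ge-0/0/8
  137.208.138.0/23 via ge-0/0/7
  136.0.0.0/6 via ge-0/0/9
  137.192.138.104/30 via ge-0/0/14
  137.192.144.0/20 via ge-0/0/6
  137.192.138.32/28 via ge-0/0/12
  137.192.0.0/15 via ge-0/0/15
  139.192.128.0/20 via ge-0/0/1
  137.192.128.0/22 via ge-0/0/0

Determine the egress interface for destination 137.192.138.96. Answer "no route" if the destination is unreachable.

ge-0/0/15

Routes whose prefix contains 137.192.138.96:
  136.0.0.0/6 (136.0.0.0 - 139.255.255.255) -> ge-0/0/9
  137.0.0.0/8 (137.0.0.0 - 137.255.255.255) -> ge-0/0/11
  137.128.0.0/9 (137.128.0.0 - 137.255.255.255) -> ge-0/0/2
  137.192.0.0/11 (137.192.0.0 - 137.223.255.255) -> ge-0/0/10
  137.192.0.0/15 (137.192.0.0 - 137.193.255.255) -> ge-0/0/15
More-specific entries that do NOT match:
  137.192.138.104/30 (137.192.138.104 - 137.192.138.107) does not contain 137.192.138.96
  137.192.138.32/28 (137.192.138.32 - 137.192.138.47) does not contain 137.192.138.96
  137.208.138.0/23 (137.208.138.0 - 137.208.139.255) does not contain 137.192.138.96
  137.192.128.0/22 (137.192.128.0 - 137.192.131.255) does not contain 137.192.138.96
  129.192.128.0/20 (129.192.128.0 - 129.192.143.255) does not contain 137.192.138.96
  137.192.144.0/20 (137.192.144.0 - 137.192.159.255) does not contain 137.192.138.96
  139.192.128.0/20 (139.192.128.0 - 139.192.143.255) does not contain 137.192.138.96
Longest matching prefix is /15 -> interface ge-0/0/15.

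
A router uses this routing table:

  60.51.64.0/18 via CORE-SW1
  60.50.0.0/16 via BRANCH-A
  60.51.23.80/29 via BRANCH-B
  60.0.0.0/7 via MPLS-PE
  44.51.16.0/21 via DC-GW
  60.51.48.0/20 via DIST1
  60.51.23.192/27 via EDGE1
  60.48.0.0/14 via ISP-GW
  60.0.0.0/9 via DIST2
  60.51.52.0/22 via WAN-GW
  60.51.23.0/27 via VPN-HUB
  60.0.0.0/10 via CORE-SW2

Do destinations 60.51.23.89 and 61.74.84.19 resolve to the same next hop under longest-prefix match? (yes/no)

no

60.51.23.89: longest match 60.48.0.0/14 -> ISP-GW
61.74.84.19: longest match 60.0.0.0/7 -> MPLS-PE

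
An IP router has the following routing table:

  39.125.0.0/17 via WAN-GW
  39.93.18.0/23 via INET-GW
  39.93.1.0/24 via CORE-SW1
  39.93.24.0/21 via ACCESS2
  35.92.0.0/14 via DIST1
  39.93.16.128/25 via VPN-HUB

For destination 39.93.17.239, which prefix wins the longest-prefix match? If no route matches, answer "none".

none

39.93.17.239 is outside every listed prefix and there is no default route.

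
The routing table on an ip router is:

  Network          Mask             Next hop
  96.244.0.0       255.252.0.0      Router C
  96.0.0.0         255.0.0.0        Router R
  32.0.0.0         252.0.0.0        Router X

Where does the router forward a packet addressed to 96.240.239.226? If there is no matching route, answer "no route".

Router R

Routes whose prefix contains 96.240.239.226:
  96.0.0.0/8 (96.0.0.0 - 96.255.255.255) -> Router R
More-specific entries that do NOT match:
  96.244.0.0/14 (96.244.0.0 - 96.247.255.255) does not contain 96.240.239.226
Longest matching prefix is /8 -> next hop Router R.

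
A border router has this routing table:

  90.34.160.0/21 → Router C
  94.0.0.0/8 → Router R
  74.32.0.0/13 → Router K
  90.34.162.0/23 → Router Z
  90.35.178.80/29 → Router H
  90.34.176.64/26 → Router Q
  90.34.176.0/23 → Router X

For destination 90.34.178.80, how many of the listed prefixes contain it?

0

No listed prefix contains 90.34.178.80.
Total matching entries: 0.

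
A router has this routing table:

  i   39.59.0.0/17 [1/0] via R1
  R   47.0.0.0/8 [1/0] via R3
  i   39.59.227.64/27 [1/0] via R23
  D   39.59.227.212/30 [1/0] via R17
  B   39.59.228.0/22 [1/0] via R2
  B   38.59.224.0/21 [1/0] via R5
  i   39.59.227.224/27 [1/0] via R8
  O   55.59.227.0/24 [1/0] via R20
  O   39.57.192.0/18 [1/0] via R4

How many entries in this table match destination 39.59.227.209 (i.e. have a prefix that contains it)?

No listed prefix contains 39.59.227.209.
Total matching entries: 0.

0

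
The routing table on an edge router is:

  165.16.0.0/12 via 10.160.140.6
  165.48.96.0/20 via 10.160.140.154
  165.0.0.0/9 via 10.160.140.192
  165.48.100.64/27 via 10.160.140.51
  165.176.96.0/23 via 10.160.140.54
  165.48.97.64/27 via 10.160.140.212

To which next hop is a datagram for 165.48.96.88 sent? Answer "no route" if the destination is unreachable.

Routes whose prefix contains 165.48.96.88:
  165.0.0.0/9 (165.0.0.0 - 165.127.255.255) -> 10.160.140.192
  165.48.96.0/20 (165.48.96.0 - 165.48.111.255) -> 10.160.140.154
More-specific entries that do NOT match:
  165.48.100.64/27 (165.48.100.64 - 165.48.100.95) does not contain 165.48.96.88
  165.48.97.64/27 (165.48.97.64 - 165.48.97.95) does not contain 165.48.96.88
  165.176.96.0/23 (165.176.96.0 - 165.176.97.255) does not contain 165.48.96.88
Longest matching prefix is /20 -> next hop 10.160.140.154.

10.160.140.154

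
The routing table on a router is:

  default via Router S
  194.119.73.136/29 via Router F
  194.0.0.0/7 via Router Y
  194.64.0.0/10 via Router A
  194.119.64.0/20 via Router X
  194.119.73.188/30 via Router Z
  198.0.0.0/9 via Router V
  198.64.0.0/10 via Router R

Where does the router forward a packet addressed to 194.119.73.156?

Router X

Routes whose prefix contains 194.119.73.156:
  0.0.0.0/0 (default, matches everything) -> Router S
  194.0.0.0/7 (194.0.0.0 - 195.255.255.255) -> Router Y
  194.64.0.0/10 (194.64.0.0 - 194.127.255.255) -> Router A
  194.119.64.0/20 (194.119.64.0 - 194.119.79.255) -> Router X
More-specific entries that do NOT match:
  194.119.73.188/30 (194.119.73.188 - 194.119.73.191) does not contain 194.119.73.156
  194.119.73.136/29 (194.119.73.136 - 194.119.73.143) does not contain 194.119.73.156
Longest matching prefix is /20 -> next hop Router X.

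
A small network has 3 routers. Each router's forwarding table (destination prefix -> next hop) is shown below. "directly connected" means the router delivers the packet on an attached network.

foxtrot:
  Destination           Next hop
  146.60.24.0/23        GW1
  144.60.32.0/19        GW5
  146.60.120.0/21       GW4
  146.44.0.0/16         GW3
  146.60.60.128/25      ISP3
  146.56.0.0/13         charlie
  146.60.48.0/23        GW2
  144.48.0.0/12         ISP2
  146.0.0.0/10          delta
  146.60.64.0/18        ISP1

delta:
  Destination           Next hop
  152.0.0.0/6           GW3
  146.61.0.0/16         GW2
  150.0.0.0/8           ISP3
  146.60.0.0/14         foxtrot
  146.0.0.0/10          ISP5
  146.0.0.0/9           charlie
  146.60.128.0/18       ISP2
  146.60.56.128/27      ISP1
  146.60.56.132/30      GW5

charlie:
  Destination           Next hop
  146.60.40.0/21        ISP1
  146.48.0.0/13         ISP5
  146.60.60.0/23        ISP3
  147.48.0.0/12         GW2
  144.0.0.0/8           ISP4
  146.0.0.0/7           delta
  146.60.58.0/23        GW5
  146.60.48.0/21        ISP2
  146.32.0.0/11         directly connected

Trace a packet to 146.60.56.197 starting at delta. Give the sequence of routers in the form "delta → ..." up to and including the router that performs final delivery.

At delta: longest match for 146.60.56.197 is 146.60.0.0/14 -> foxtrot
At foxtrot: longest match for 146.60.56.197 is 146.56.0.0/13 -> charlie
At charlie: longest match for 146.60.56.197 is 146.32.0.0/11 -> directly connected

delta → foxtrot → charlie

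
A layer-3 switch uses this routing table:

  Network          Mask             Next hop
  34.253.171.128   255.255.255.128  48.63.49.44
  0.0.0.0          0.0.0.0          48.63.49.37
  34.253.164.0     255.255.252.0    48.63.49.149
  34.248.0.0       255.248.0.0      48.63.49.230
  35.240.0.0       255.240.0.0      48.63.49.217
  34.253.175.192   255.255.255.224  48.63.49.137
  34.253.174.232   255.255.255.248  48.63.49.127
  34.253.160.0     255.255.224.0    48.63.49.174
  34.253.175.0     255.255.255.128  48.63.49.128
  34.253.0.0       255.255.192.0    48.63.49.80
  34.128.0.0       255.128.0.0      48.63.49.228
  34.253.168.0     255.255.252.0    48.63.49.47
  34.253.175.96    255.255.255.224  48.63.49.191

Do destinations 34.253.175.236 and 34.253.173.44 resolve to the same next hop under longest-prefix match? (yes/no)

34.253.175.236: longest match 34.253.160.0/19 -> 48.63.49.174
34.253.173.44: longest match 34.253.160.0/19 -> 48.63.49.174

yes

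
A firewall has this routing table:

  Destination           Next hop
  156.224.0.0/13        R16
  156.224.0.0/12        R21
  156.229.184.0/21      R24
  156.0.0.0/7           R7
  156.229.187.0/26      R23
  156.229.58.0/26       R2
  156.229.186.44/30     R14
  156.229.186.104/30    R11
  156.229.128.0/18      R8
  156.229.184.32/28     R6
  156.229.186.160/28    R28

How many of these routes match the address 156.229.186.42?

5

Prefixes containing 156.229.186.42:
  156.0.0.0/7 (156.0.0.0 - 157.255.255.255)
  156.224.0.0/12 (156.224.0.0 - 156.239.255.255)
  156.224.0.0/13 (156.224.0.0 - 156.231.255.255)
  156.229.128.0/18 (156.229.128.0 - 156.229.191.255)
  156.229.184.0/21 (156.229.184.0 - 156.229.191.255)
Total matching entries: 5.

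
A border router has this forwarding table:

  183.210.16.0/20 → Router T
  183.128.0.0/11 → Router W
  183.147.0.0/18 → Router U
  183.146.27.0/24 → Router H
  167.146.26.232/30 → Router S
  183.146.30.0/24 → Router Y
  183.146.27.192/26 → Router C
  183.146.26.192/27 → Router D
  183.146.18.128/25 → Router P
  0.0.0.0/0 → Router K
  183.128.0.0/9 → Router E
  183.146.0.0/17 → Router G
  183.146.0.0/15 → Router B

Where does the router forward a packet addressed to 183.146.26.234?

Router G

Routes whose prefix contains 183.146.26.234:
  0.0.0.0/0 (default, matches everything) -> Router K
  183.128.0.0/9 (183.128.0.0 - 183.255.255.255) -> Router E
  183.128.0.0/11 (183.128.0.0 - 183.159.255.255) -> Router W
  183.146.0.0/15 (183.146.0.0 - 183.147.255.255) -> Router B
  183.146.0.0/17 (183.146.0.0 - 183.146.127.255) -> Router G
More-specific entries that do NOT match:
  167.146.26.232/30 (167.146.26.232 - 167.146.26.235) does not contain 183.146.26.234
  183.146.26.192/27 (183.146.26.192 - 183.146.26.223) does not contain 183.146.26.234
  183.146.27.192/26 (183.146.27.192 - 183.146.27.255) does not contain 183.146.26.234
  183.146.18.128/25 (183.146.18.128 - 183.146.18.255) does not contain 183.146.26.234
  183.146.27.0/24 (183.146.27.0 - 183.146.27.255) does not contain 183.146.26.234
  183.146.30.0/24 (183.146.30.0 - 183.146.30.255) does not contain 183.146.26.234
  183.210.16.0/20 (183.210.16.0 - 183.210.31.255) does not contain 183.146.26.234
  183.147.0.0/18 (183.147.0.0 - 183.147.63.255) does not contain 183.146.26.234
Longest matching prefix is /17 -> next hop Router G.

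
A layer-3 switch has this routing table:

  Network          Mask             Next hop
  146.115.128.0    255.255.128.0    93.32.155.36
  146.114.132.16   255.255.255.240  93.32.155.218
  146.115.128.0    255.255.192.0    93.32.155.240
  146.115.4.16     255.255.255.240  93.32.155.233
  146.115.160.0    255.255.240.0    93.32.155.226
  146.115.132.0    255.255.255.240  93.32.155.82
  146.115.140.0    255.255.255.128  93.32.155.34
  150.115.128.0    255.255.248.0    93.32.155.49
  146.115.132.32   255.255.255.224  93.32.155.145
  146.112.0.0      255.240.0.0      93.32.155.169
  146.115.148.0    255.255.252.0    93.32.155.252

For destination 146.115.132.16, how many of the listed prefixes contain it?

Prefixes containing 146.115.132.16:
  146.112.0.0/12 (146.112.0.0 - 146.127.255.255)
  146.115.128.0/17 (146.115.128.0 - 146.115.255.255)
  146.115.128.0/18 (146.115.128.0 - 146.115.191.255)
Total matching entries: 3.

3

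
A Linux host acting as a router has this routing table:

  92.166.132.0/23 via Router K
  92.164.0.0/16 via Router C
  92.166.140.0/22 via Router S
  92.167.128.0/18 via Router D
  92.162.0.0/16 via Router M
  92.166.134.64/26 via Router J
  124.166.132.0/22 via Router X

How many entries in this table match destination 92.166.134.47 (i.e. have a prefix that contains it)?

No listed prefix contains 92.166.134.47.
Total matching entries: 0.

0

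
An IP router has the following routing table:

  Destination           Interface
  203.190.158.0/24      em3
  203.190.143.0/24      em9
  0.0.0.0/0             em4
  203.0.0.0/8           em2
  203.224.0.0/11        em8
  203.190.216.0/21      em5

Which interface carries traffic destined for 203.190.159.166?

Routes whose prefix contains 203.190.159.166:
  0.0.0.0/0 (default, matches everything) -> em4
  203.0.0.0/8 (203.0.0.0 - 203.255.255.255) -> em2
More-specific entries that do NOT match:
  203.190.158.0/24 (203.190.158.0 - 203.190.158.255) does not contain 203.190.159.166
  203.190.143.0/24 (203.190.143.0 - 203.190.143.255) does not contain 203.190.159.166
  203.190.216.0/21 (203.190.216.0 - 203.190.223.255) does not contain 203.190.159.166
  203.224.0.0/11 (203.224.0.0 - 203.255.255.255) does not contain 203.190.159.166
Longest matching prefix is /8 -> interface em2.

em2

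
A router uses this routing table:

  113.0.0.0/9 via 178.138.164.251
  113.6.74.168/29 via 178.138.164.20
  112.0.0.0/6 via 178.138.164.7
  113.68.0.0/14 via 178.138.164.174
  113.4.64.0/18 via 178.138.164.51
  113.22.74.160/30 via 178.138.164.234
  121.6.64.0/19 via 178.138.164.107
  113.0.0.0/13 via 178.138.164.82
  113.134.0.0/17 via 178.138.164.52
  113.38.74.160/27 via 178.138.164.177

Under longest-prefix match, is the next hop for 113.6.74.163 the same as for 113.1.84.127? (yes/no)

yes

113.6.74.163: longest match 113.0.0.0/13 -> 178.138.164.82
113.1.84.127: longest match 113.0.0.0/13 -> 178.138.164.82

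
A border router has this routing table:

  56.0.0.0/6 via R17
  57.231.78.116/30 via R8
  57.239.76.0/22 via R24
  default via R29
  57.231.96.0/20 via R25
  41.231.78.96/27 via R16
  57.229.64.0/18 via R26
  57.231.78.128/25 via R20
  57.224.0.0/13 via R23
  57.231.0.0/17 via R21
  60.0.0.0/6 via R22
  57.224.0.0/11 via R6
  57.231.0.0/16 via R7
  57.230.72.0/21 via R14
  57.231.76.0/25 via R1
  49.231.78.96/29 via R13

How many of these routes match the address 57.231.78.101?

Prefixes containing 57.231.78.101:
  0.0.0.0/0 (default, matches everything)
  56.0.0.0/6 (56.0.0.0 - 59.255.255.255)
  57.224.0.0/11 (57.224.0.0 - 57.255.255.255)
  57.224.0.0/13 (57.224.0.0 - 57.231.255.255)
  57.231.0.0/16 (57.231.0.0 - 57.231.255.255)
  57.231.0.0/17 (57.231.0.0 - 57.231.127.255)
Total matching entries: 6.

6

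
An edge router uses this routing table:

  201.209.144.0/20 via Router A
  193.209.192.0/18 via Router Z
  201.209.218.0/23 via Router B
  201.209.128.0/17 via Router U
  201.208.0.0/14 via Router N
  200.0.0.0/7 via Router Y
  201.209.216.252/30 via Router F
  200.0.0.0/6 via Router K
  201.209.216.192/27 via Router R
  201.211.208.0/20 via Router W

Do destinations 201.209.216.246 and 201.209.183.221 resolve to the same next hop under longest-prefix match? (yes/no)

201.209.216.246: longest match 201.209.128.0/17 -> Router U
201.209.183.221: longest match 201.209.128.0/17 -> Router U

yes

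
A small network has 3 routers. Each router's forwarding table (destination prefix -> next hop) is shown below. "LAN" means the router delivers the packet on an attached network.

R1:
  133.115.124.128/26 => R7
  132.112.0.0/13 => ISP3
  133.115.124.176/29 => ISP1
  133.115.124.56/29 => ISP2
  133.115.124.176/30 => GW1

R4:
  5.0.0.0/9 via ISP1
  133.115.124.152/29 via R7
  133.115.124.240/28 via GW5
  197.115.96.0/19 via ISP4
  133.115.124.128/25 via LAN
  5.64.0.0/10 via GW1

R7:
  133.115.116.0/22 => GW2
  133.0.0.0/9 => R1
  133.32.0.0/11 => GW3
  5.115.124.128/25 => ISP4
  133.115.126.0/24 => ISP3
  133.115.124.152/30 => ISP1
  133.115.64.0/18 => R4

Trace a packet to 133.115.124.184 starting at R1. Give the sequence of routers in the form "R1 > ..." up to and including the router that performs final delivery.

R1 > R7 > R4

At R1: longest match for 133.115.124.184 is 133.115.124.128/26 -> R7
At R7: longest match for 133.115.124.184 is 133.115.64.0/18 -> R4
At R4: longest match for 133.115.124.184 is 133.115.124.128/25 -> LAN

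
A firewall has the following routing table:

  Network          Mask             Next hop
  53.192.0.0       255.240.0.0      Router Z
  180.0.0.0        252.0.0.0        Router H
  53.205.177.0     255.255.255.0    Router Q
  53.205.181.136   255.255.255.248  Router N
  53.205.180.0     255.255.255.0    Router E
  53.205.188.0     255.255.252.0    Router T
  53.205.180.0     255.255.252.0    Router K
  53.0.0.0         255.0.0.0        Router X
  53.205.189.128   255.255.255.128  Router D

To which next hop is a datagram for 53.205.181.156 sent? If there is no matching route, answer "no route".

Routes whose prefix contains 53.205.181.156:
  53.0.0.0/8 (53.0.0.0 - 53.255.255.255) -> Router X
  53.192.0.0/12 (53.192.0.0 - 53.207.255.255) -> Router Z
  53.205.180.0/22 (53.205.180.0 - 53.205.183.255) -> Router K
More-specific entries that do NOT match:
  53.205.181.136/29 (53.205.181.136 - 53.205.181.143) does not contain 53.205.181.156
  53.205.189.128/25 (53.205.189.128 - 53.205.189.255) does not contain 53.205.181.156
  53.205.177.0/24 (53.205.177.0 - 53.205.177.255) does not contain 53.205.181.156
  53.205.180.0/24 (53.205.180.0 - 53.205.180.255) does not contain 53.205.181.156
Longest matching prefix is /22 -> next hop Router K.

Router K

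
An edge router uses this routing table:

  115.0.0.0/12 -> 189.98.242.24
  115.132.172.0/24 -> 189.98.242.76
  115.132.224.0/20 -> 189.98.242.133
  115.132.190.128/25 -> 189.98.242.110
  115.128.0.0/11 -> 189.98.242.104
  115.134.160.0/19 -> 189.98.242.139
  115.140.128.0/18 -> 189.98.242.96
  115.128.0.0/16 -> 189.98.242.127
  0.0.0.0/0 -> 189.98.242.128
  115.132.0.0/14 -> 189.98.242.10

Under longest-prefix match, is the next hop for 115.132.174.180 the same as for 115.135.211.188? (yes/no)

yes

115.132.174.180: longest match 115.132.0.0/14 -> 189.98.242.10
115.135.211.188: longest match 115.132.0.0/14 -> 189.98.242.10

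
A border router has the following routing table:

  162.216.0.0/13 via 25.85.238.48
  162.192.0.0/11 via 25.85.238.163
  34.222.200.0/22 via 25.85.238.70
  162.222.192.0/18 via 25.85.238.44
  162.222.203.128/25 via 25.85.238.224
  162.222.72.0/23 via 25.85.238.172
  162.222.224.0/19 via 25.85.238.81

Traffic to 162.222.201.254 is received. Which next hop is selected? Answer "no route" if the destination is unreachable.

25.85.238.44

Routes whose prefix contains 162.222.201.254:
  162.192.0.0/11 (162.192.0.0 - 162.223.255.255) -> 25.85.238.163
  162.216.0.0/13 (162.216.0.0 - 162.223.255.255) -> 25.85.238.48
  162.222.192.0/18 (162.222.192.0 - 162.222.255.255) -> 25.85.238.44
More-specific entries that do NOT match:
  162.222.203.128/25 (162.222.203.128 - 162.222.203.255) does not contain 162.222.201.254
  162.222.72.0/23 (162.222.72.0 - 162.222.73.255) does not contain 162.222.201.254
  34.222.200.0/22 (34.222.200.0 - 34.222.203.255) does not contain 162.222.201.254
  162.222.224.0/19 (162.222.224.0 - 162.222.255.255) does not contain 162.222.201.254
Longest matching prefix is /18 -> next hop 25.85.238.44.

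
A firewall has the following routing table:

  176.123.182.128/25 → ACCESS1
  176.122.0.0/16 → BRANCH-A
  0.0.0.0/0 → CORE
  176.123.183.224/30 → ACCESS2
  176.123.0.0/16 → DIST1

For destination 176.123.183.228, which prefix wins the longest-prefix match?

Entries matching 176.123.183.228:
  0.0.0.0/0 (default, matches everything)
  176.123.0.0/16 (176.123.0.0 - 176.123.255.255)
Most specific is 176.123.0.0/16.

176.123.0.0/16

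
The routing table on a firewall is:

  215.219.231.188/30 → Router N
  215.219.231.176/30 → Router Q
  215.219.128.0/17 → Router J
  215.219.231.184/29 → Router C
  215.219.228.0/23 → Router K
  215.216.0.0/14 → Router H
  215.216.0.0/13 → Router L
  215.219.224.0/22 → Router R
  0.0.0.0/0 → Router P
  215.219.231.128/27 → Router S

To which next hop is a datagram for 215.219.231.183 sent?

Router J

Routes whose prefix contains 215.219.231.183:
  0.0.0.0/0 (default, matches everything) -> Router P
  215.216.0.0/13 (215.216.0.0 - 215.223.255.255) -> Router L
  215.216.0.0/14 (215.216.0.0 - 215.219.255.255) -> Router H
  215.219.128.0/17 (215.219.128.0 - 215.219.255.255) -> Router J
More-specific entries that do NOT match:
  215.219.231.188/30 (215.219.231.188 - 215.219.231.191) does not contain 215.219.231.183
  215.219.231.176/30 (215.219.231.176 - 215.219.231.179) does not contain 215.219.231.183
  215.219.231.184/29 (215.219.231.184 - 215.219.231.191) does not contain 215.219.231.183
  215.219.231.128/27 (215.219.231.128 - 215.219.231.159) does not contain 215.219.231.183
  215.219.228.0/23 (215.219.228.0 - 215.219.229.255) does not contain 215.219.231.183
  215.219.224.0/22 (215.219.224.0 - 215.219.227.255) does not contain 215.219.231.183
Longest matching prefix is /17 -> next hop Router J.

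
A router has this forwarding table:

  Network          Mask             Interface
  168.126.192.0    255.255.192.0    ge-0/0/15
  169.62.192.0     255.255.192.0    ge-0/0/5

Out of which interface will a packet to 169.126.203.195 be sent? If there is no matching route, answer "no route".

No entry's prefix contains 169.126.203.195; there is no default route.

no route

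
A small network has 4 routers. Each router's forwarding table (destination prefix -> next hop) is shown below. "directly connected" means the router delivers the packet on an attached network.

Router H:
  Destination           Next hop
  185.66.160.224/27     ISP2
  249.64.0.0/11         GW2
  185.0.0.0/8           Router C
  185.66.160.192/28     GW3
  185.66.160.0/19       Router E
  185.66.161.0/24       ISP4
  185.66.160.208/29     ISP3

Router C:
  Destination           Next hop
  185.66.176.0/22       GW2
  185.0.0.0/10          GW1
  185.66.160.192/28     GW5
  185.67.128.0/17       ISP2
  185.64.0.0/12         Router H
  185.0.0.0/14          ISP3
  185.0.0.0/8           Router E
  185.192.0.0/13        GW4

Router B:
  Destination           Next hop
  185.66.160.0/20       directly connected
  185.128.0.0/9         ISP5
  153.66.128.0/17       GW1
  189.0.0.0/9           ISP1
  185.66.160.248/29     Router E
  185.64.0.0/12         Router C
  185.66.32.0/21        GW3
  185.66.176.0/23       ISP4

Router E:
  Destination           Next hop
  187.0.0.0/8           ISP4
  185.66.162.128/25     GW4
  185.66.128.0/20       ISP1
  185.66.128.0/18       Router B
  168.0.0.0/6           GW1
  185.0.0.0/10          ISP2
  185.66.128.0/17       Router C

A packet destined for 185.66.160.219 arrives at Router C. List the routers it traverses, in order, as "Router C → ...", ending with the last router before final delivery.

Router C → Router H → Router E → Router B

At Router C: longest match for 185.66.160.219 is 185.64.0.0/12 -> Router H
At Router H: longest match for 185.66.160.219 is 185.66.160.0/19 -> Router E
At Router E: longest match for 185.66.160.219 is 185.66.128.0/18 -> Router B
At Router B: longest match for 185.66.160.219 is 185.66.160.0/20 -> directly connected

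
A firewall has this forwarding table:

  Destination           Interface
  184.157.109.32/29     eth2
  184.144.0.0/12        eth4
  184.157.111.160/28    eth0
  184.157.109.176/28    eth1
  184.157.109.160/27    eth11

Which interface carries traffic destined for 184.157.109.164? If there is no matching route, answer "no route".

Routes whose prefix contains 184.157.109.164:
  184.144.0.0/12 (184.144.0.0 - 184.159.255.255) -> eth4
  184.157.109.160/27 (184.157.109.160 - 184.157.109.191) -> eth11
More-specific entries that do NOT match:
  184.157.109.32/29 (184.157.109.32 - 184.157.109.39) does not contain 184.157.109.164
  184.157.111.160/28 (184.157.111.160 - 184.157.111.175) does not contain 184.157.109.164
  184.157.109.176/28 (184.157.109.176 - 184.157.109.191) does not contain 184.157.109.164
Longest matching prefix is /27 -> interface eth11.

eth11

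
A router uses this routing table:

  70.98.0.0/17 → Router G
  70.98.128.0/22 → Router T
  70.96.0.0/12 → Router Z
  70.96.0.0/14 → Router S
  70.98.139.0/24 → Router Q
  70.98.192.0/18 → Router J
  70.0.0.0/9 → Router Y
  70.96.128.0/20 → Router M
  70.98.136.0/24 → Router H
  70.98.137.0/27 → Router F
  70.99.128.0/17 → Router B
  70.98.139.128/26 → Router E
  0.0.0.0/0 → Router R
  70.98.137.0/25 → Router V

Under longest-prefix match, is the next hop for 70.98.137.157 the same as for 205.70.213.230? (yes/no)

70.98.137.157: longest match 70.96.0.0/14 -> Router S
205.70.213.230: longest match 0.0.0.0/0 -> Router R

no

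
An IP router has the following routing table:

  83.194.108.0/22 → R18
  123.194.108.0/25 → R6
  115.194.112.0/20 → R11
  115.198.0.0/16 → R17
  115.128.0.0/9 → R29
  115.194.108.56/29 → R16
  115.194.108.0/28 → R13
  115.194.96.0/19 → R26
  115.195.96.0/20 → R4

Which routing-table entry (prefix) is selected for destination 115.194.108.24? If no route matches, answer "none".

115.194.96.0/19

Entries matching 115.194.108.24:
  115.128.0.0/9 (115.128.0.0 - 115.255.255.255)
  115.194.96.0/19 (115.194.96.0 - 115.194.127.255)
Most specific is 115.194.96.0/19.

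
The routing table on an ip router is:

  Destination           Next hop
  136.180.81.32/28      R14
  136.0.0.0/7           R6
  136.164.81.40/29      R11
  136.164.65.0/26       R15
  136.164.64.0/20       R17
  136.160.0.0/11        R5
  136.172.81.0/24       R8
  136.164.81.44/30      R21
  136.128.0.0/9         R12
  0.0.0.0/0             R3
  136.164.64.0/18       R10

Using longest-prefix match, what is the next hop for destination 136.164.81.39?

R10

Routes whose prefix contains 136.164.81.39:
  0.0.0.0/0 (default, matches everything) -> R3
  136.0.0.0/7 (136.0.0.0 - 137.255.255.255) -> R6
  136.128.0.0/9 (136.128.0.0 - 136.255.255.255) -> R12
  136.160.0.0/11 (136.160.0.0 - 136.191.255.255) -> R5
  136.164.64.0/18 (136.164.64.0 - 136.164.127.255) -> R10
More-specific entries that do NOT match:
  136.164.81.44/30 (136.164.81.44 - 136.164.81.47) does not contain 136.164.81.39
  136.164.81.40/29 (136.164.81.40 - 136.164.81.47) does not contain 136.164.81.39
  136.180.81.32/28 (136.180.81.32 - 136.180.81.47) does not contain 136.164.81.39
  136.164.65.0/26 (136.164.65.0 - 136.164.65.63) does not contain 136.164.81.39
  136.172.81.0/24 (136.172.81.0 - 136.172.81.255) does not contain 136.164.81.39
  136.164.64.0/20 (136.164.64.0 - 136.164.79.255) does not contain 136.164.81.39
Longest matching prefix is /18 -> next hop R10.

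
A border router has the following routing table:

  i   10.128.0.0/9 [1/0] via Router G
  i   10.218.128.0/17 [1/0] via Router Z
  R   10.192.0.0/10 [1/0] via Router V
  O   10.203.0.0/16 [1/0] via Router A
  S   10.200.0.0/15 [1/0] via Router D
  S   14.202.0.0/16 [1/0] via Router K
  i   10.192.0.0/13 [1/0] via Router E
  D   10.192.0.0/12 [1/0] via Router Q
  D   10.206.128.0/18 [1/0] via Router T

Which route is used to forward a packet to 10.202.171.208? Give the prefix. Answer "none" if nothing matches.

Entries matching 10.202.171.208:
  10.128.0.0/9 (10.128.0.0 - 10.255.255.255)
  10.192.0.0/10 (10.192.0.0 - 10.255.255.255)
  10.192.0.0/12 (10.192.0.0 - 10.207.255.255)
Most specific is 10.192.0.0/12.

10.192.0.0/12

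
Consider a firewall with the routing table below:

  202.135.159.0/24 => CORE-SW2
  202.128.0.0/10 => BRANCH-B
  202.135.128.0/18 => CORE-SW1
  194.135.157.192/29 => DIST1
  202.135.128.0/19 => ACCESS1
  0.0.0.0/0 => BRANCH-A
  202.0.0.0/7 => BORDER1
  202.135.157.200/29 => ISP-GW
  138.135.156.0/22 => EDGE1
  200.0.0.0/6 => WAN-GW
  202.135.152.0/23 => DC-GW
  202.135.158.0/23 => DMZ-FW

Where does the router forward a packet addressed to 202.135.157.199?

ACCESS1

Routes whose prefix contains 202.135.157.199:
  0.0.0.0/0 (default, matches everything) -> BRANCH-A
  200.0.0.0/6 (200.0.0.0 - 203.255.255.255) -> WAN-GW
  202.0.0.0/7 (202.0.0.0 - 203.255.255.255) -> BORDER1
  202.128.0.0/10 (202.128.0.0 - 202.191.255.255) -> BRANCH-B
  202.135.128.0/18 (202.135.128.0 - 202.135.191.255) -> CORE-SW1
  202.135.128.0/19 (202.135.128.0 - 202.135.159.255) -> ACCESS1
More-specific entries that do NOT match:
  194.135.157.192/29 (194.135.157.192 - 194.135.157.199) does not contain 202.135.157.199
  202.135.157.200/29 (202.135.157.200 - 202.135.157.207) does not contain 202.135.157.199
  202.135.159.0/24 (202.135.159.0 - 202.135.159.255) does not contain 202.135.157.199
  202.135.152.0/23 (202.135.152.0 - 202.135.153.255) does not contain 202.135.157.199
  202.135.158.0/23 (202.135.158.0 - 202.135.159.255) does not contain 202.135.157.199
  138.135.156.0/22 (138.135.156.0 - 138.135.159.255) does not contain 202.135.157.199
Longest matching prefix is /19 -> next hop ACCESS1.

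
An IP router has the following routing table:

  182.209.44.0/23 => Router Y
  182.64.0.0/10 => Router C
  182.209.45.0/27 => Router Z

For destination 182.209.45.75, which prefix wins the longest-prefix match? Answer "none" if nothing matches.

182.209.44.0/23

Entries matching 182.209.45.75:
  182.209.44.0/23 (182.209.44.0 - 182.209.45.255)
Most specific is 182.209.44.0/23.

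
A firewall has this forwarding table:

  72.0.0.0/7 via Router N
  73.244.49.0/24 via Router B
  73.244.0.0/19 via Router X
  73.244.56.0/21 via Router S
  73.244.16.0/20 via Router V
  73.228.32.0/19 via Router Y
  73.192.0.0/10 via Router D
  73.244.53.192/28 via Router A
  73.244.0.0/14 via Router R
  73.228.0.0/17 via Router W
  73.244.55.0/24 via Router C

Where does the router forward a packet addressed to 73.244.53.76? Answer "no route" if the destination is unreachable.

Routes whose prefix contains 73.244.53.76:
  72.0.0.0/7 (72.0.0.0 - 73.255.255.255) -> Router N
  73.192.0.0/10 (73.192.0.0 - 73.255.255.255) -> Router D
  73.244.0.0/14 (73.244.0.0 - 73.247.255.255) -> Router R
More-specific entries that do NOT match:
  73.244.53.192/28 (73.244.53.192 - 73.244.53.207) does not contain 73.244.53.76
  73.244.49.0/24 (73.244.49.0 - 73.244.49.255) does not contain 73.244.53.76
  73.244.55.0/24 (73.244.55.0 - 73.244.55.255) does not contain 73.244.53.76
  73.244.56.0/21 (73.244.56.0 - 73.244.63.255) does not contain 73.244.53.76
  73.244.16.0/20 (73.244.16.0 - 73.244.31.255) does not contain 73.244.53.76
  73.244.0.0/19 (73.244.0.0 - 73.244.31.255) does not contain 73.244.53.76
  73.228.32.0/19 (73.228.32.0 - 73.228.63.255) does not contain 73.244.53.76
  73.228.0.0/17 (73.228.0.0 - 73.228.127.255) does not contain 73.244.53.76
Longest matching prefix is /14 -> next hop Router R.

Router R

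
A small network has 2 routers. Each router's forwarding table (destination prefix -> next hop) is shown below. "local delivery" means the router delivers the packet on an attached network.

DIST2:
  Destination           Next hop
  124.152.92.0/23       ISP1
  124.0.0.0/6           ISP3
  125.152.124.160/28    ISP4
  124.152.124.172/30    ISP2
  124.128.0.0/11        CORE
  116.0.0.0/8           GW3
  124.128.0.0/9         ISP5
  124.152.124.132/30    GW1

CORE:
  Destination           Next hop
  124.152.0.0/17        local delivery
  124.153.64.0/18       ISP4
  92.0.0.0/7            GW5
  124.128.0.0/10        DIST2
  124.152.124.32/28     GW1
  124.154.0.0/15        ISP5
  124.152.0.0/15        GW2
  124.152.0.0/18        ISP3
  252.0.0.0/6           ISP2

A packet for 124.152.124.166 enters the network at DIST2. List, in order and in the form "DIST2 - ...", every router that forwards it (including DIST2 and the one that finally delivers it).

At DIST2: longest match for 124.152.124.166 is 124.128.0.0/11 -> CORE
At CORE: longest match for 124.152.124.166 is 124.152.0.0/17 -> local delivery

DIST2 - CORE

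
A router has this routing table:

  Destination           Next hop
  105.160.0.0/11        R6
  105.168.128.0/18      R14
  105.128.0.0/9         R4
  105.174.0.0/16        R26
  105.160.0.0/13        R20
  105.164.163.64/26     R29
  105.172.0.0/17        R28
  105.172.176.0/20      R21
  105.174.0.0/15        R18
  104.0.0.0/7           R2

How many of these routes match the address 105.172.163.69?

3

Prefixes containing 105.172.163.69:
  104.0.0.0/7 (104.0.0.0 - 105.255.255.255)
  105.128.0.0/9 (105.128.0.0 - 105.255.255.255)
  105.160.0.0/11 (105.160.0.0 - 105.191.255.255)
Total matching entries: 3.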